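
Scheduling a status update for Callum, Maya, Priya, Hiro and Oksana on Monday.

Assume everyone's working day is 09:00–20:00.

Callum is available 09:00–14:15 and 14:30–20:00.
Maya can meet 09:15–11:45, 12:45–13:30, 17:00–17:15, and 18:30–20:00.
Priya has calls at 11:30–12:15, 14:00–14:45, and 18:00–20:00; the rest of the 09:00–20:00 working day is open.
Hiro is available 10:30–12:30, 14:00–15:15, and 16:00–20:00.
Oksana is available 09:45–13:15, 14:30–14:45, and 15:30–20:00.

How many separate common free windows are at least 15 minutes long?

Priya free within 09:00–20:00: 09:00–11:30, 12:15–14:00, 14:45–18:00.
Callum ∩ Maya: 09:15–11:45, 12:45–13:30, 17:00–17:15, 18:30–20:00.
Callum ∩ Maya ∩ Priya: 09:15–11:30, 12:45–13:30, 17:00–17:15.
Callum ∩ Maya ∩ Priya ∩ Hiro: 10:30–11:30, 17:00–17:15.
Callum ∩ Maya ∩ Priya ∩ Hiro ∩ Oksana: 10:30–11:30, 17:00–17:15.
Windows ≥ 15 min: 10:30–11:30, 17:00–17:15.
That's 2 windows.

2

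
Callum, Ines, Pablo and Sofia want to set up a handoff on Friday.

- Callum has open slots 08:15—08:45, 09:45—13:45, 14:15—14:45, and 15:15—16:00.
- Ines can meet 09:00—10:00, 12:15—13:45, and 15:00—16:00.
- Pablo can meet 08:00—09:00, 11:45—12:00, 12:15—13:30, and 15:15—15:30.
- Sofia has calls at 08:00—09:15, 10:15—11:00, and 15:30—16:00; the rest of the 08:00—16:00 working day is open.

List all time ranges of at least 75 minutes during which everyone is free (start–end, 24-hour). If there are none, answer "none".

Sofia free within 08:00–16:00: 09:15–10:15, 11:00–15:30.
Callum ∩ Ines: 09:45–10:00, 12:15–13:45, 15:15–16:00.
Callum ∩ Ines ∩ Pablo: 12:15–13:30, 15:15–15:30.
Callum ∩ Ines ∩ Pablo ∩ Sofia: 12:15–13:30, 15:15–15:30.
Windows ≥ 75 min: 12:15–13:30.

12:15–13:30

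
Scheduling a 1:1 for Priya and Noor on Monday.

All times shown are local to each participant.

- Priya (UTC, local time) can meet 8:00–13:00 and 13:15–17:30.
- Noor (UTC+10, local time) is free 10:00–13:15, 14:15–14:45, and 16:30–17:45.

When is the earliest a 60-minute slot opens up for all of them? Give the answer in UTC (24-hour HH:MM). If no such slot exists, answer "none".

Priya → UTC: 08:00–13:00, 13:15–17:30.
Noor → UTC: 00:00–03:15, 04:15–04:45, 06:30–07:45.
Priya ∩ Noor: (none).
Windows ≥ 60 min: (none).

none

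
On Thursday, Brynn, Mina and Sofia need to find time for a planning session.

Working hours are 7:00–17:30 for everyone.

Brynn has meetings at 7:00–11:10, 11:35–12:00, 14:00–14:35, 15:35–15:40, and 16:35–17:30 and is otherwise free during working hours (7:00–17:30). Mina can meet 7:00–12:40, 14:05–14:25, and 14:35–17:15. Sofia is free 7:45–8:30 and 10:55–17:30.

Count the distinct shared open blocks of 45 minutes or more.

2

Brynn free within 07:00–17:30: 11:10–11:35, 12:00–14:00, 14:35–15:35, 15:40–16:35.
Brynn ∩ Mina: 11:10–11:35, 12:00–12:40, 14:35–15:35, 15:40–16:35.
Brynn ∩ Mina ∩ Sofia: 11:10–11:35, 12:00–12:40, 14:35–15:35, 15:40–16:35.
Windows ≥ 45 min: 14:35–15:35, 15:40–16:35.
That's 2 windows.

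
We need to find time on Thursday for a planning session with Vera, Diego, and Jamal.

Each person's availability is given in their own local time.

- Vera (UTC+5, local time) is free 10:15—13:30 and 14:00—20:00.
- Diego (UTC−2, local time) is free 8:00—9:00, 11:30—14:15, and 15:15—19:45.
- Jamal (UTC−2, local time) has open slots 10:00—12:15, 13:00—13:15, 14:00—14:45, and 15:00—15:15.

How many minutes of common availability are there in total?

Vera → UTC: 05:15–08:30, 09:00–15:00.
Diego → UTC: 10:00–11:00, 13:30–16:15, 17:15–21:45.
Jamal → UTC: 12:00–14:15, 15:00–15:15, 16:00–16:45, 17:00–17:15.
Vera ∩ Diego: 10:00–11:00, 13:30–15:00.
Vera ∩ Diego ∩ Jamal: 13:30–14:15.
Total common minutes: 45.

45 minutes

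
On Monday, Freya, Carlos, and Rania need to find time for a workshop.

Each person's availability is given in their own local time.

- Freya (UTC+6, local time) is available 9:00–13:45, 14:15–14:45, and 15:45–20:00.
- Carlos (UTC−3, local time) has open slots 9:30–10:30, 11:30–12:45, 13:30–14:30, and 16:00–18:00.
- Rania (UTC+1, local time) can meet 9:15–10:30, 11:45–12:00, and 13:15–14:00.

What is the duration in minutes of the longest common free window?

30 minutes

Freya → UTC: 03:00–07:45, 08:15–08:45, 09:45–14:00.
Carlos → UTC: 12:30–13:30, 14:30–15:45, 16:30–17:30, 19:00–21:00.
Rania → UTC: 08:15–09:30, 10:45–11:00, 12:15–13:00.
Freya ∩ Carlos: 12:30–13:30.
Freya ∩ Carlos ∩ Rania: 12:30–13:00.
Single common window of 30 minutes.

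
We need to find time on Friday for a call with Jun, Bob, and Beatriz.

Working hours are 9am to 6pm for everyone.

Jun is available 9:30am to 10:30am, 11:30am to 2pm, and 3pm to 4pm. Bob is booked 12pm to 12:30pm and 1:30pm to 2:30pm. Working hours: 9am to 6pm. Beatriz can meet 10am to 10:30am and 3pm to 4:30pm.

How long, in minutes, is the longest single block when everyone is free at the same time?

60 minutes

Bob free within 09:00–18:00: 09:00–12:00, 12:30–13:30, 14:30–18:00.
Jun ∩ Bob: 09:30–10:30, 11:30–12:00, 12:30–13:30, 15:00–16:00.
Jun ∩ Bob ∩ Beatriz: 10:00–10:30, 15:00–16:00.
Common window lengths: 30, 60 min; longest is 60.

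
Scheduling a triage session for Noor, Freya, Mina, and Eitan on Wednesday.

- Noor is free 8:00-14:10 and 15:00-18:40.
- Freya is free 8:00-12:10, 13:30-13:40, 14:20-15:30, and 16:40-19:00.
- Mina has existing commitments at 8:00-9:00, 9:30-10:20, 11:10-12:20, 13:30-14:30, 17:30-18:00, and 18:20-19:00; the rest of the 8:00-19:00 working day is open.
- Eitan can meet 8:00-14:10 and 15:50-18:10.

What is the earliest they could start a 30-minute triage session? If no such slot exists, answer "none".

09:00

Mina free within 08:00–19:00: 09:00–09:30, 10:20–11:10, 12:20–13:30, 14:30–17:30, 18:00–18:20.
Noor ∩ Freya: 08:00–12:10, 13:30–13:40, 15:00–15:30, 16:40–18:40.
Noor ∩ Freya ∩ Mina: 09:00–09:30, 10:20–11:10, 15:00–15:30, 16:40–17:30, 18:00–18:20.
Noor ∩ Freya ∩ Mina ∩ Eitan: 09:00–09:30, 10:20–11:10, 16:40–17:30, 18:00–18:10.
Windows ≥ 30 min: 09:00–09:30, 10:20–11:10, 16:40–17:30.
Earliest such window starts at 09:00.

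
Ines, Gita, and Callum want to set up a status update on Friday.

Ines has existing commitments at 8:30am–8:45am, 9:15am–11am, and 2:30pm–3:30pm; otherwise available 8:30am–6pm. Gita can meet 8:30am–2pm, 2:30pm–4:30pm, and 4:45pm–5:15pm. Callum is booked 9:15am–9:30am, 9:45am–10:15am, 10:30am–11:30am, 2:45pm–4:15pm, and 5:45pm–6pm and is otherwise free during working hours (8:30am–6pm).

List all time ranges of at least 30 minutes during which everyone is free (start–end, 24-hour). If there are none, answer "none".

Ines free within 08:30–18:00: 08:45–09:15, 11:00–14:30, 15:30–18:00.
Callum free within 08:30–18:00: 08:30–09:15, 09:30–09:45, 10:15–10:30, 11:30–14:45, 16:15–17:45.
Ines ∩ Gita: 08:45–09:15, 11:00–14:00, 15:30–16:30, 16:45–17:15.
Ines ∩ Gita ∩ Callum: 08:45–09:15, 11:30–14:00, 16:15–16:30, 16:45–17:15.
Windows ≥ 30 min: 08:45–09:15, 11:30–14:00, 16:45–17:15.

08:45–09:15, 11:30–14:00, 16:45–17:15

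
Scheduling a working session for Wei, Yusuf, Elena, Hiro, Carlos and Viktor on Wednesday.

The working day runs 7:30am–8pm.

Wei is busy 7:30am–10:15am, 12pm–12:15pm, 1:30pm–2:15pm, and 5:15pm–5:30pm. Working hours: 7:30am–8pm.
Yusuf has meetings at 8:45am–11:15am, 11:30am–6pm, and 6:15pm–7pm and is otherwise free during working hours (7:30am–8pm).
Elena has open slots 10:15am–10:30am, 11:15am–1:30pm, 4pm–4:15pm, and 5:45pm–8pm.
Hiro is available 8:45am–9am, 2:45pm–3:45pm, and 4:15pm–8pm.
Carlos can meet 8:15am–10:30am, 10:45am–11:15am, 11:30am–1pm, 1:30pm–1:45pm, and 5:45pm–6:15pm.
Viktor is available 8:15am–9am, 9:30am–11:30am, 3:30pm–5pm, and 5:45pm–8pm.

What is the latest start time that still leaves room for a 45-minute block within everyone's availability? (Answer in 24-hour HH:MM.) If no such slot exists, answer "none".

Wei free within 07:30–20:00: 10:15–12:00, 12:15–13:30, 14:15–17:15, 17:30–20:00.
Yusuf free within 07:30–20:00: 07:30–08:45, 11:15–11:30, 18:00–18:15, 19:00–20:00.
Wei ∩ Yusuf: 11:15–11:30, 18:00–18:15, 19:00–20:00.
Wei ∩ Yusuf ∩ Elena: 11:15–11:30, 18:00–18:15, 19:00–20:00.
Wei ∩ Yusuf ∩ Elena ∩ Hiro: 18:00–18:15, 19:00–20:00.
Wei ∩ Yusuf ∩ Elena ∩ Hiro ∩ Carlos: 18:00–18:15.
Wei ∩ Yusuf ∩ Elena ∩ Hiro ∩ Carlos ∩ Viktor: 18:00–18:15.
Windows ≥ 45 min: (none).

none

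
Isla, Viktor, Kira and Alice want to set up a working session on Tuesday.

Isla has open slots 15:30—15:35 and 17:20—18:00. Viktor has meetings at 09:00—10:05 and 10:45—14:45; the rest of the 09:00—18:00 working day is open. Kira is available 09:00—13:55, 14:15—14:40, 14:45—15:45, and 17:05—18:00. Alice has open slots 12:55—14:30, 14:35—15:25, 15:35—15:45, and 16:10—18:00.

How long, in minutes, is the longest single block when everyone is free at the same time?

Viktor free within 09:00–18:00: 10:05–10:45, 14:45–18:00.
Isla ∩ Viktor: 15:30–15:35, 17:20–18:00.
Isla ∩ Viktor ∩ Kira: 15:30–15:35, 17:20–18:00.
Isla ∩ Viktor ∩ Kira ∩ Alice: 17:20–18:00.
Single common window of 40 minutes.

40 minutes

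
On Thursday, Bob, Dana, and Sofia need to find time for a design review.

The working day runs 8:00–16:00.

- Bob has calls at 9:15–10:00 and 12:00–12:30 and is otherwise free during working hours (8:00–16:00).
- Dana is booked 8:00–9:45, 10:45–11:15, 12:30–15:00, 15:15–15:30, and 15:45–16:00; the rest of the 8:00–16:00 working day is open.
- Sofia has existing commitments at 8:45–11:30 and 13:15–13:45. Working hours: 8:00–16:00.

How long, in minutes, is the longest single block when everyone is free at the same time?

30 minutes

Bob free within 08:00–16:00: 08:00–09:15, 10:00–12:00, 12:30–16:00.
Dana free within 08:00–16:00: 09:45–10:45, 11:15–12:30, 15:00–15:15, 15:30–15:45.
Sofia free within 08:00–16:00: 08:00–08:45, 11:30–13:15, 13:45–16:00.
Bob ∩ Dana: 10:00–10:45, 11:15–12:00, 15:00–15:15, 15:30–15:45.
Bob ∩ Dana ∩ Sofia: 11:30–12:00, 15:00–15:15, 15:30–15:45.
Common window lengths: 30, 15, 15 min; longest is 30.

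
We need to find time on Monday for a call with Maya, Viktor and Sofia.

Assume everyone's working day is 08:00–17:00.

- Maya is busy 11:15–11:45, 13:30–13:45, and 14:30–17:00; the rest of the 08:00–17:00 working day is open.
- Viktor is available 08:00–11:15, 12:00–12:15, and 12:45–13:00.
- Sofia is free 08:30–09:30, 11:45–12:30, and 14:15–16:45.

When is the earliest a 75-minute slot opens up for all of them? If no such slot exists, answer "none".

none

Maya free within 08:00–17:00: 08:00–11:15, 11:45–13:30, 13:45–14:30.
Maya ∩ Viktor: 08:00–11:15, 12:00–12:15, 12:45–13:00.
Maya ∩ Viktor ∩ Sofia: 08:30–09:30, 12:00–12:15.
Windows ≥ 75 min: (none).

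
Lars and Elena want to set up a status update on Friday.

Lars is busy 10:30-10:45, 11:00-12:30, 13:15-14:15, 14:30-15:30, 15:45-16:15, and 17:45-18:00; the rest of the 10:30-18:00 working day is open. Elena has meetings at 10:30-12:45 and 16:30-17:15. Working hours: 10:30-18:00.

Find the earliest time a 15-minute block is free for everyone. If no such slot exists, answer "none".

12:45

Lars free within 10:30–18:00: 10:45–11:00, 12:30–13:15, 14:15–14:30, 15:30–15:45, 16:15–17:45.
Elena free within 10:30–18:00: 12:45–16:30, 17:15–18:00.
Lars ∩ Elena: 12:45–13:15, 14:15–14:30, 15:30–15:45, 16:15–16:30, 17:15–17:45.
Windows ≥ 15 min: 12:45–13:15, 14:15–14:30, 15:30–15:45, 16:15–16:30, 17:15–17:45.
Earliest such window starts at 12:45.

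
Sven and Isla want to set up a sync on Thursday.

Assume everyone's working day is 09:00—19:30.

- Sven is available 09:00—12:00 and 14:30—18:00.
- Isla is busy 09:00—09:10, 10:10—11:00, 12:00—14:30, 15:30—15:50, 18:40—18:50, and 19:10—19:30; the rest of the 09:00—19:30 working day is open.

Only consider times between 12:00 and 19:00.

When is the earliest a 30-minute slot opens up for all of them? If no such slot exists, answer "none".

14:30

Isla free within 09:00–19:30: 09:10–10:10, 11:00–12:00, 14:30–15:30, 15:50–18:40, 18:50–19:10.
Sven ∩ Isla: 09:10–10:10, 11:00–12:00, 14:30–15:30, 15:50–18:00.
Restricted to 12:00–19:00: 14:30–15:30, 15:50–18:00.
Windows ≥ 30 min: 14:30–15:30, 15:50–18:00.
Earliest such window starts at 14:30.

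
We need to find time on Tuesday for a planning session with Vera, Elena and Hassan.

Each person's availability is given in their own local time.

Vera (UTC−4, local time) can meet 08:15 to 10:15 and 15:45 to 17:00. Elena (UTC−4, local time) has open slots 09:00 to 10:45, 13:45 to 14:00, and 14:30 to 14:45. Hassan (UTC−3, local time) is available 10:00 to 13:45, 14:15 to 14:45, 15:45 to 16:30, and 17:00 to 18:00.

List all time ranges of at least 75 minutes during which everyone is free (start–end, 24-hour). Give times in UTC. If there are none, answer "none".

13:00–14:15

Vera → UTC: 12:15–14:15, 19:45–21:00.
Elena → UTC: 13:00–14:45, 17:45–18:00, 18:30–18:45.
Hassan → UTC: 13:00–16:45, 17:15–17:45, 18:45–19:30, 20:00–21:00.
Vera ∩ Elena: 13:00–14:15.
Vera ∩ Elena ∩ Hassan: 13:00–14:15.
Windows ≥ 75 min: 13:00–14:15.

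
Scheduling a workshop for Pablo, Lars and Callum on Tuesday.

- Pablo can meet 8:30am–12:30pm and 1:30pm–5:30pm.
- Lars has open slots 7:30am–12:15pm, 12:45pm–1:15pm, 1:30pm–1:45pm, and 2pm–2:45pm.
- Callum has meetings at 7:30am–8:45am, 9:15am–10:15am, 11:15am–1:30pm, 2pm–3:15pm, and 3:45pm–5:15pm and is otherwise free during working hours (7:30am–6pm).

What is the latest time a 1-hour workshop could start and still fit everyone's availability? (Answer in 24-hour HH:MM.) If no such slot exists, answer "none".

10:15

Callum free within 07:30–18:00: 08:45–09:15, 10:15–11:15, 13:30–14:00, 15:15–15:45, 17:15–18:00.
Pablo ∩ Lars: 08:30–12:15, 13:30–13:45, 14:00–14:45.
Pablo ∩ Lars ∩ Callum: 08:45–09:15, 10:15–11:15, 13:30–13:45.
Windows ≥ 60 min: 10:15–11:15.
Latest start in the last window 10:15–11:15 is 11:15 − 60 min = 10:15.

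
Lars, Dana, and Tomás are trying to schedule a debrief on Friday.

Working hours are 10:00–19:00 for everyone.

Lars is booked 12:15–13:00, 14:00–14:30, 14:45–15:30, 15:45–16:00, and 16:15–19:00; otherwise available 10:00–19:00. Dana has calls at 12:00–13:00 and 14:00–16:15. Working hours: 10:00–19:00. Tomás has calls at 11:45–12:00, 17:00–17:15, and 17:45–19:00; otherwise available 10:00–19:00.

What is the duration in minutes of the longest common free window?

105 minutes

Lars free within 10:00–19:00: 10:00–12:15, 13:00–14:00, 14:30–14:45, 15:30–15:45, 16:00–16:15.
Dana free within 10:00–19:00: 10:00–12:00, 13:00–14:00, 16:15–19:00.
Tomás free within 10:00–19:00: 10:00–11:45, 12:00–17:00, 17:15–17:45.
Lars ∩ Dana: 10:00–12:00, 13:00–14:00.
Lars ∩ Dana ∩ Tomás: 10:00–11:45, 13:00–14:00.
Common window lengths: 105, 60 min; longest is 105.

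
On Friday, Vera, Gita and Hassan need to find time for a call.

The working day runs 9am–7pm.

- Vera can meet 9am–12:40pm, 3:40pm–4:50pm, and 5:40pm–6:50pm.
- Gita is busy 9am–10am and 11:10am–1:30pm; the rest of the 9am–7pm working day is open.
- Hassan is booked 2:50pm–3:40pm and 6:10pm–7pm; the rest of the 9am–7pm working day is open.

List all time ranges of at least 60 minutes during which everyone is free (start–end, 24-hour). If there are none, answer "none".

Gita free within 09:00–19:00: 10:00–11:10, 13:30–19:00.
Hassan free within 09:00–19:00: 09:00–14:50, 15:40–18:10.
Vera ∩ Gita: 10:00–11:10, 15:40–16:50, 17:40–18:50.
Vera ∩ Gita ∩ Hassan: 10:00–11:10, 15:40–16:50, 17:40–18:10.
Windows ≥ 60 min: 10:00–11:10, 15:40–16:50.

10:00–11:10, 15:40–16:50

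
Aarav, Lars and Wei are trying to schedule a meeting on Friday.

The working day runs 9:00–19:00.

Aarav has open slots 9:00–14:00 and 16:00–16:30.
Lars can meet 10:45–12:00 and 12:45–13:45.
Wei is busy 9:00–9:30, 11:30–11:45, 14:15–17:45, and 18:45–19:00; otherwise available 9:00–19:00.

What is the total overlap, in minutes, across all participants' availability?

120 minutes

Wei free within 09:00–19:00: 09:30–11:30, 11:45–14:15, 17:45–18:45.
Aarav ∩ Lars: 10:45–12:00, 12:45–13:45.
Aarav ∩ Lars ∩ Wei: 10:45–11:30, 11:45–12:00, 12:45–13:45.
Total common minutes: 45 + 15 + 60 = 120.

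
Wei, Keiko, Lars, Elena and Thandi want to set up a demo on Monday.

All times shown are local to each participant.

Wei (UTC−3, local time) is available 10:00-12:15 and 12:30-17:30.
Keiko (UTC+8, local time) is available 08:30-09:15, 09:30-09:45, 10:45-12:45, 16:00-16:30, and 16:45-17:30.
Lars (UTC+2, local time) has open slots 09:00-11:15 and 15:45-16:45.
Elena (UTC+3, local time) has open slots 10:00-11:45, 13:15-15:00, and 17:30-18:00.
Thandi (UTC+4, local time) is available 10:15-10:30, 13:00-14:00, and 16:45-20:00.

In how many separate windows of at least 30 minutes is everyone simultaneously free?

0

Wei → UTC: 13:00–15:15, 15:30–20:30.
Keiko → UTC: 00:30–01:15, 01:30–01:45, 02:45–04:45, 08:00–08:30, 08:45–09:30.
Lars → UTC: 07:00–09:15, 13:45–14:45.
Elena → UTC: 07:00–08:45, 10:15–12:00, 14:30–15:00.
Thandi → UTC: 06:15–06:30, 09:00–10:00, 12:45–16:00.
Wei ∩ Keiko: (none).
Wei ∩ Keiko ∩ Lars: (none).
Wei ∩ Keiko ∩ Lars ∩ Elena: (none).
Wei ∩ Keiko ∩ Lars ∩ Elena ∩ Thandi: (none).
Windows ≥ 30 min: (none).
That's 0 windows.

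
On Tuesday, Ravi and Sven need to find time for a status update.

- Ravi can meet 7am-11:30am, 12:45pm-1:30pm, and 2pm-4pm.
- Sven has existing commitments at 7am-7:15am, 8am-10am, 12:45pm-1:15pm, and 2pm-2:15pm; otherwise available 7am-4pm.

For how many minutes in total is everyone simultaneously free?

Sven free within 07:00–16:00: 07:15–08:00, 10:00–12:45, 13:15–14:00, 14:15–16:00.
Ravi ∩ Sven: 07:15–08:00, 10:00–11:30, 13:15–13:30, 14:15–16:00.
Total common minutes: 45 + 90 + 15 + 105 = 255.

255 minutes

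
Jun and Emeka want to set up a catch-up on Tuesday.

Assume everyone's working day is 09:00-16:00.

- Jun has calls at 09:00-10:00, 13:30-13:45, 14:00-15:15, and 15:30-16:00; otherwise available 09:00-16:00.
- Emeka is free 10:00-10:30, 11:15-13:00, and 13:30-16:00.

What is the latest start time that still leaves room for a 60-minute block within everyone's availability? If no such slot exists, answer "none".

Jun free within 09:00–16:00: 10:00–13:30, 13:45–14:00, 15:15–15:30.
Jun ∩ Emeka: 10:00–10:30, 11:15–13:00, 13:45–14:00, 15:15–15:30.
Windows ≥ 60 min: 11:15–13:00.
Latest start in the last window 11:15–13:00 is 13:00 − 60 min = 12:00.

12:00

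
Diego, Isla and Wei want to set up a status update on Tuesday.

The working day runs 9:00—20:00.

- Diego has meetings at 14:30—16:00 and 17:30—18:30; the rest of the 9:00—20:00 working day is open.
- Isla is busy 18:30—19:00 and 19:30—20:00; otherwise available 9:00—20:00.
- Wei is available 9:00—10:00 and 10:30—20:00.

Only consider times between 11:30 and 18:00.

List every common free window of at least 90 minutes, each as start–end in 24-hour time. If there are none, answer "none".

11:30–14:30, 16:00–17:30

Diego free within 09:00–20:00: 09:00–14:30, 16:00–17:30, 18:30–20:00.
Isla free within 09:00–20:00: 09:00–18:30, 19:00–19:30.
Diego ∩ Isla: 09:00–14:30, 16:00–17:30, 19:00–19:30.
Diego ∩ Isla ∩ Wei: 09:00–10:00, 10:30–14:30, 16:00–17:30, 19:00–19:30.
Restricted to 11:30–18:00: 11:30–14:30, 16:00–17:30.
Windows ≥ 90 min: 11:30–14:30, 16:00–17:30.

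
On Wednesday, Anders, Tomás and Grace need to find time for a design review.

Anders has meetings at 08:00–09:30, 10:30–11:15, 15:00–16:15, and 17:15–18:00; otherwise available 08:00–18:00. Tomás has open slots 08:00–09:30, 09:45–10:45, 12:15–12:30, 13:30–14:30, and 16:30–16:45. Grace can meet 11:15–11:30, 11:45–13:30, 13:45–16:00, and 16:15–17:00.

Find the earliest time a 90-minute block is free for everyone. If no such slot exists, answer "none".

Anders free within 08:00–18:00: 09:30–10:30, 11:15–15:00, 16:15–17:15.
Anders ∩ Tomás: 09:45–10:30, 12:15–12:30, 13:30–14:30, 16:30–16:45.
Anders ∩ Tomás ∩ Grace: 12:15–12:30, 13:45–14:30, 16:30–16:45.
Windows ≥ 90 min: (none).

none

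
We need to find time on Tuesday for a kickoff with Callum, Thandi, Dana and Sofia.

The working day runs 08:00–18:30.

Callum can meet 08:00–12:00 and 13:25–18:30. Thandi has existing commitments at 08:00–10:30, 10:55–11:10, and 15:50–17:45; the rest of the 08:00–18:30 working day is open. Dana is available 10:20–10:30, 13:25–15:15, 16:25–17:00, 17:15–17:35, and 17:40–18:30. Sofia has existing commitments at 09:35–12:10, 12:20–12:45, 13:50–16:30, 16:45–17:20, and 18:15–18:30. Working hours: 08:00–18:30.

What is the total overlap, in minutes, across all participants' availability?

Thandi free within 08:00–18:30: 10:30–10:55, 11:10–15:50, 17:45–18:30.
Sofia free within 08:00–18:30: 08:00–09:35, 12:10–12:20, 12:45–13:50, 16:30–16:45, 17:20–18:15.
Callum ∩ Thandi: 10:30–10:55, 11:10–12:00, 13:25–15:50, 17:45–18:30.
Callum ∩ Thandi ∩ Dana: 13:25–15:15, 17:45–18:30.
Callum ∩ Thandi ∩ Dana ∩ Sofia: 13:25–13:50, 17:45–18:15.
Total common minutes: 25 + 30 = 55.

55 minutes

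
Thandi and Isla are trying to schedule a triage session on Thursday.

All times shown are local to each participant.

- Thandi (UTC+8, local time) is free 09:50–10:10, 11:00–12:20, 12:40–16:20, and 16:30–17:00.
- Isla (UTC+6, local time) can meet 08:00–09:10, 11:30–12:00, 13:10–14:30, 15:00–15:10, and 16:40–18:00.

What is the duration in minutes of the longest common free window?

Thandi → UTC: 01:50–02:10, 03:00–04:20, 04:40–08:20, 08:30–09:00.
Isla → UTC: 02:00–03:10, 05:30–06:00, 07:10–08:30, 09:00–09:10, 10:40–12:00.
Thandi ∩ Isla: 02:00–02:10, 03:00–03:10, 05:30–06:00, 07:10–08:20.
Common window lengths: 10, 10, 30, 70 min; longest is 70.

70 minutes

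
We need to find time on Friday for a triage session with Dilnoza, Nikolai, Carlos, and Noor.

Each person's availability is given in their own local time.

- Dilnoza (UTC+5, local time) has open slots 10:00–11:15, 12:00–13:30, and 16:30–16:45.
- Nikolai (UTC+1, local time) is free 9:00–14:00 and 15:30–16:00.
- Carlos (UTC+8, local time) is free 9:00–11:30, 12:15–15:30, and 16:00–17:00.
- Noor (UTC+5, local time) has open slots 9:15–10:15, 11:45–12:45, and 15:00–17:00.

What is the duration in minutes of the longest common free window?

Dilnoza → UTC: 05:00–06:15, 07:00–08:30, 11:30–11:45.
Nikolai → UTC: 08:00–13:00, 14:30–15:00.
Carlos → UTC: 01:00–03:30, 04:15–07:30, 08:00–09:00.
Noor → UTC: 04:15–05:15, 06:45–07:45, 10:00–12:00.
Dilnoza ∩ Nikolai: 08:00–08:30, 11:30–11:45.
Dilnoza ∩ Nikolai ∩ Carlos: 08:00–08:30.
Dilnoza ∩ Nikolai ∩ Carlos ∩ Noor: (none).
No common window.

0 minutes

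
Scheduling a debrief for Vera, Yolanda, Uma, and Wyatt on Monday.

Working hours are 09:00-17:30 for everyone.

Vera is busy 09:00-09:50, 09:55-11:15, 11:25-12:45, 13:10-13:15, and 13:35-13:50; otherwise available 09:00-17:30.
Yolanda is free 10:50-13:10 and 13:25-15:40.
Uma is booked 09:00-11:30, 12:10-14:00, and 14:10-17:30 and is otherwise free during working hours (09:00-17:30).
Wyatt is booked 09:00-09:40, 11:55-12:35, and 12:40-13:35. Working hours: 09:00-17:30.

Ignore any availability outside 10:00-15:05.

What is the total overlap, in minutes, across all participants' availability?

10 minutes

Vera free within 09:00–17:30: 09:50–09:55, 11:15–11:25, 12:45–13:10, 13:15–13:35, 13:50–17:30.
Uma free within 09:00–17:30: 11:30–12:10, 14:00–14:10.
Wyatt free within 09:00–17:30: 09:40–11:55, 12:35–12:40, 13:35–17:30.
Vera ∩ Yolanda: 11:15–11:25, 12:45–13:10, 13:25–13:35, 13:50–15:40.
Vera ∩ Yolanda ∩ Uma: 14:00–14:10.
Vera ∩ Yolanda ∩ Uma ∩ Wyatt: 14:00–14:10.
Restricted to 10:00–15:05: 14:00–14:10.
Total common minutes: 10.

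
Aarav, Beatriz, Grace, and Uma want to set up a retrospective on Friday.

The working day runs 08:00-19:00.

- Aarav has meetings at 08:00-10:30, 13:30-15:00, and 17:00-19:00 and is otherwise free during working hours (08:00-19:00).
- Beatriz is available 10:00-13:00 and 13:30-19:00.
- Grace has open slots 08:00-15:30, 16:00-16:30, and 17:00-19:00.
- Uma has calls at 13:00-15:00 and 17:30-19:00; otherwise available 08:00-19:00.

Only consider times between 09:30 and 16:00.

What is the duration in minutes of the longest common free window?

150 minutes

Aarav free within 08:00–19:00: 10:30–13:30, 15:00–17:00.
Uma free within 08:00–19:00: 08:00–13:00, 15:00–17:30.
Aarav ∩ Beatriz: 10:30–13:00, 15:00–17:00.
Aarav ∩ Beatriz ∩ Grace: 10:30–13:00, 15:00–15:30, 16:00–16:30.
Aarav ∩ Beatriz ∩ Grace ∩ Uma: 10:30–13:00, 15:00–15:30, 16:00–16:30.
Restricted to 09:30–16:00: 10:30–13:00, 15:00–15:30.
Common window lengths: 150, 30 min; longest is 150.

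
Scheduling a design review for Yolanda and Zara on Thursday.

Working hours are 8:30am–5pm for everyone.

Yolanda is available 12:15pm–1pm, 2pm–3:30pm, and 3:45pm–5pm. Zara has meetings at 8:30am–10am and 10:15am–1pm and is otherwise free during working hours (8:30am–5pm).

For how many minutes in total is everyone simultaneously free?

Zara free within 08:30–17:00: 10:00–10:15, 13:00–17:00.
Yolanda ∩ Zara: 14:00–15:30, 15:45–17:00.
Total common minutes: 90 + 75 = 165.

165 minutes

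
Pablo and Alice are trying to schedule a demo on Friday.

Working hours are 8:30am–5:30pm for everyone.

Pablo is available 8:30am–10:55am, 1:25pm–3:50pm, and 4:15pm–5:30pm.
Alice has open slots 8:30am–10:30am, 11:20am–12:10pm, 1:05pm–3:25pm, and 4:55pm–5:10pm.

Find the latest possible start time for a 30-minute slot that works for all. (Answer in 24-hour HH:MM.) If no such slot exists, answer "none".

14:55

Pablo ∩ Alice: 08:30–10:30, 13:25–15:25, 16:55–17:10.
Windows ≥ 30 min: 08:30–10:30, 13:25–15:25.
Latest start in the last window 13:25–15:25 is 15:25 − 30 min = 14:55.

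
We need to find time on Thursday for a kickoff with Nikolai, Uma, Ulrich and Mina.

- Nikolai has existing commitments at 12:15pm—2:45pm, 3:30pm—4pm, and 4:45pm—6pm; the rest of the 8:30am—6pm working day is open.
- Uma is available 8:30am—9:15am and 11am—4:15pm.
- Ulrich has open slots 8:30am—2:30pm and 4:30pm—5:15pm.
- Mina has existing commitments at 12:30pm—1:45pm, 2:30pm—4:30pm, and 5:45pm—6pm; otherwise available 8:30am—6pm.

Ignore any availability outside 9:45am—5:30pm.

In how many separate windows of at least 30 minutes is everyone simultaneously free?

Nikolai free within 08:30–18:00: 08:30–12:15, 14:45–15:30, 16:00–16:45.
Mina free within 08:30–18:00: 08:30–12:30, 13:45–14:30, 16:30–17:45.
Nikolai ∩ Uma: 08:30–09:15, 11:00–12:15, 14:45–15:30, 16:00–16:15.
Nikolai ∩ Uma ∩ Ulrich: 08:30–09:15, 11:00–12:15.
Nikolai ∩ Uma ∩ Ulrich ∩ Mina: 08:30–09:15, 11:00–12:15.
Restricted to 09:45–17:30: 11:00–12:15.
Windows ≥ 30 min: 11:00–12:15.
That's 1 window.

1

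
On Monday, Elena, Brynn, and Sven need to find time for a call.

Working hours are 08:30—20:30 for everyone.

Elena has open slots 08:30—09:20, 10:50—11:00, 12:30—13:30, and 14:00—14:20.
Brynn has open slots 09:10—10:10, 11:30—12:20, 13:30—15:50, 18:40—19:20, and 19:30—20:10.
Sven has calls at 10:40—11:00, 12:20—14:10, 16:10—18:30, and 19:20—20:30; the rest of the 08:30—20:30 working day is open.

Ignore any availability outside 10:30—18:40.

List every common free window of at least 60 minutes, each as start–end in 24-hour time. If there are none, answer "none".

Sven free within 08:30–20:30: 08:30–10:40, 11:00–12:20, 14:10–16:10, 18:30–19:20.
Elena ∩ Brynn: 09:10–09:20, 14:00–14:20.
Elena ∩ Brynn ∩ Sven: 09:10–09:20, 14:10–14:20.
Restricted to 10:30–18:40: 14:10–14:20.
Windows ≥ 60 min: (none).

none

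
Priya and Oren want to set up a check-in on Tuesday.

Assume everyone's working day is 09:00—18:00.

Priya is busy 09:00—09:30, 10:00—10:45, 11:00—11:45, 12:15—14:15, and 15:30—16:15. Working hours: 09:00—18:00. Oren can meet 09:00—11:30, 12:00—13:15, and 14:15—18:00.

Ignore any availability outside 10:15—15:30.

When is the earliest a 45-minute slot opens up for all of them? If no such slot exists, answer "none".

14:15

Priya free within 09:00–18:00: 09:30–10:00, 10:45–11:00, 11:45–12:15, 14:15–15:30, 16:15–18:00.
Priya ∩ Oren: 09:30–10:00, 10:45–11:00, 12:00–12:15, 14:15–15:30, 16:15–18:00.
Restricted to 10:15–15:30: 10:45–11:00, 12:00–12:15, 14:15–15:30.
Windows ≥ 45 min: 14:15–15:30.
Earliest such window starts at 14:15.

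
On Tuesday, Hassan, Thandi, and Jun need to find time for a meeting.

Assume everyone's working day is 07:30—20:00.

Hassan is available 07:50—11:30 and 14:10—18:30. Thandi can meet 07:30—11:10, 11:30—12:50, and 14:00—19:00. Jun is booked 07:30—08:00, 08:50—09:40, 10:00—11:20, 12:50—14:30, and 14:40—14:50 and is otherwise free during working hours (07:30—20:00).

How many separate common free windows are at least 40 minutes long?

2

Jun free within 07:30–20:00: 08:00–08:50, 09:40–10:00, 11:20–12:50, 14:30–14:40, 14:50–20:00.
Hassan ∩ Thandi: 07:50–11:10, 14:10–18:30.
Hassan ∩ Thandi ∩ Jun: 08:00–08:50, 09:40–10:00, 14:30–14:40, 14:50–18:30.
Windows ≥ 40 min: 08:00–08:50, 14:50–18:30.
That's 2 windows.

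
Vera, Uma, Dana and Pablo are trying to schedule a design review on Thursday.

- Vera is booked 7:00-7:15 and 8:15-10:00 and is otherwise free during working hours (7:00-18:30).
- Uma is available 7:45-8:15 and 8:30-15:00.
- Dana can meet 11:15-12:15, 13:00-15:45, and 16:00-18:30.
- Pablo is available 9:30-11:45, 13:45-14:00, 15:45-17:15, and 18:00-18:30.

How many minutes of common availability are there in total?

45 minutes

Vera free within 07:00–18:30: 07:15–08:15, 10:00–18:30.
Vera ∩ Uma: 07:45–08:15, 10:00–15:00.
Vera ∩ Uma ∩ Dana: 11:15–12:15, 13:00–15:00.
Vera ∩ Uma ∩ Dana ∩ Pablo: 11:15–11:45, 13:45–14:00.
Total common minutes: 30 + 15 = 45.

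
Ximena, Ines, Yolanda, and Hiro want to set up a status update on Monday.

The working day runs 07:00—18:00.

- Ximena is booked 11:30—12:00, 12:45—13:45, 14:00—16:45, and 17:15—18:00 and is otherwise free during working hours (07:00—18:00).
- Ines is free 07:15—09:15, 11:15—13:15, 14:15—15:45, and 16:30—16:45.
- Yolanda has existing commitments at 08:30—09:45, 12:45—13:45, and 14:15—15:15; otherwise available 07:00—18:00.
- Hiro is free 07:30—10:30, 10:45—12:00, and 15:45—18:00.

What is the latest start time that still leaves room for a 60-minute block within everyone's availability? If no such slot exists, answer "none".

Ximena free within 07:00–18:00: 07:00–11:30, 12:00–12:45, 13:45–14:00, 16:45–17:15.
Yolanda free within 07:00–18:00: 07:00–08:30, 09:45–12:45, 13:45–14:15, 15:15–18:00.
Ximena ∩ Ines: 07:15–09:15, 11:15–11:30, 12:00–12:45.
Ximena ∩ Ines ∩ Yolanda: 07:15–08:30, 11:15–11:30, 12:00–12:45.
Ximena ∩ Ines ∩ Yolanda ∩ Hiro: 07:30–08:30, 11:15–11:30.
Windows ≥ 60 min: 07:30–08:30.
Latest start in the last window 07:30–08:30 is 08:30 − 60 min = 07:30.

07:30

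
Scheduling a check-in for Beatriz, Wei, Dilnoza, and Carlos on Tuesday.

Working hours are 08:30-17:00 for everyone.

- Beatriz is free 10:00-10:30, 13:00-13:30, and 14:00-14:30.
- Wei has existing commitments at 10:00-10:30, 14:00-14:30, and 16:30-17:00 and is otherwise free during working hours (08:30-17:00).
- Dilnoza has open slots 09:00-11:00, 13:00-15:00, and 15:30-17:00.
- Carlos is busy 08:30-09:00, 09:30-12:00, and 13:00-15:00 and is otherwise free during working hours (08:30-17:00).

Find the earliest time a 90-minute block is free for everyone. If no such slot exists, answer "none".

Wei free within 08:30–17:00: 08:30–10:00, 10:30–14:00, 14:30–16:30.
Carlos free within 08:30–17:00: 09:00–09:30, 12:00–13:00, 15:00–17:00.
Beatriz ∩ Wei: 13:00–13:30.
Beatriz ∩ Wei ∩ Dilnoza: 13:00–13:30.
Beatriz ∩ Wei ∩ Dilnoza ∩ Carlos: (none).
Windows ≥ 90 min: (none).

none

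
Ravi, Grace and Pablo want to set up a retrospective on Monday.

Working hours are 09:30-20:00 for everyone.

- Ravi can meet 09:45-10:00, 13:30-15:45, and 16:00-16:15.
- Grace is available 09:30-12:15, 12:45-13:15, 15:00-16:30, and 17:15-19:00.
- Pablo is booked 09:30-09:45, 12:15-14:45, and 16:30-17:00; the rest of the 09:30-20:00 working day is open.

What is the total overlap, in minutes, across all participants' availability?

Pablo free within 09:30–20:00: 09:45–12:15, 14:45–16:30, 17:00–20:00.
Ravi ∩ Grace: 09:45–10:00, 15:00–15:45, 16:00–16:15.
Ravi ∩ Grace ∩ Pablo: 09:45–10:00, 15:00–15:45, 16:00–16:15.
Total common minutes: 15 + 45 + 15 = 75.

75 minutes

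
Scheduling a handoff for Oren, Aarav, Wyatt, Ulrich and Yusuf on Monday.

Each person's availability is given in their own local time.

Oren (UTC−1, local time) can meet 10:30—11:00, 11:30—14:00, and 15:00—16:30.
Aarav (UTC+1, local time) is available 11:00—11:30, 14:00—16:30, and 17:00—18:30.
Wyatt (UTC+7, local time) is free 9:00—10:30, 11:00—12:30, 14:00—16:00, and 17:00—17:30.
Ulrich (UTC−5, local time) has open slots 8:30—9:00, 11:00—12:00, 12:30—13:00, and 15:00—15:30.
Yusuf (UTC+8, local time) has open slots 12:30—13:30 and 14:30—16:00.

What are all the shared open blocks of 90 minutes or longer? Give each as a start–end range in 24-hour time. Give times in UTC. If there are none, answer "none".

Oren → UTC: 11:30–12:00, 12:30–15:00, 16:00–17:30.
Aarav → UTC: 10:00–10:30, 13:00–15:30, 16:00–17:30.
Wyatt → UTC: 02:00–03:30, 04:00–05:30, 07:00–09:00, 10:00–10:30.
Ulrich → UTC: 13:30–14:00, 16:00–17:00, 17:30–18:00, 20:00–20:30.
Yusuf → UTC: 04:30–05:30, 06:30–08:00.
Oren ∩ Aarav: 13:00–15:00, 16:00–17:30.
Oren ∩ Aarav ∩ Wyatt: (none).
Oren ∩ Aarav ∩ Wyatt ∩ Ulrich: (none).
Oren ∩ Aarav ∩ Wyatt ∩ Ulrich ∩ Yusuf: (none).
Windows ≥ 90 min: (none).

none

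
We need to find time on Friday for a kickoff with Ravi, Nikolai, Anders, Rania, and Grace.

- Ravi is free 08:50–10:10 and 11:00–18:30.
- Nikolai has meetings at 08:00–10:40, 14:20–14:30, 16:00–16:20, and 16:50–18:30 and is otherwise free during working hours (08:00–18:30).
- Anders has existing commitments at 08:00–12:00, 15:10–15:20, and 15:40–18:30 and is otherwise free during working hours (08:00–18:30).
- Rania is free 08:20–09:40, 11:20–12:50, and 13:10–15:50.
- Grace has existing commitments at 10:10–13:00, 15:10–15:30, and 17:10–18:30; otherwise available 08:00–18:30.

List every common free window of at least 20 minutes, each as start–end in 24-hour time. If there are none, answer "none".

13:10–14:20, 14:30–15:10

Nikolai free within 08:00–18:30: 10:40–14:20, 14:30–16:00, 16:20–16:50.
Anders free within 08:00–18:30: 12:00–15:10, 15:20–15:40.
Grace free within 08:00–18:30: 08:00–10:10, 13:00–15:10, 15:30–17:10.
Ravi ∩ Nikolai: 11:00–14:20, 14:30–16:00, 16:20–16:50.
Ravi ∩ Nikolai ∩ Anders: 12:00–14:20, 14:30–15:10, 15:20–15:40.
Ravi ∩ Nikolai ∩ Anders ∩ Rania: 12:00–12:50, 13:10–14:20, 14:30–15:10, 15:20–15:40.
Ravi ∩ Nikolai ∩ Anders ∩ Rania ∩ Grace: 13:10–14:20, 14:30–15:10, 15:30–15:40.
Windows ≥ 20 min: 13:10–14:20, 14:30–15:10.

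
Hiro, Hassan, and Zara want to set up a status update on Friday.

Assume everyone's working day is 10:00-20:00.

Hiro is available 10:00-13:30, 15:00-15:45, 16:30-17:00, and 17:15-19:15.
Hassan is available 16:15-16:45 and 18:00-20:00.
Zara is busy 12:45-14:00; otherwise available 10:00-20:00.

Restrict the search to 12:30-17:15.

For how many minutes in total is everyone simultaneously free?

Zara free within 10:00–20:00: 10:00–12:45, 14:00–20:00.
Hiro ∩ Hassan: 16:30–16:45, 18:00–19:15.
Hiro ∩ Hassan ∩ Zara: 16:30–16:45, 18:00–19:15.
Restricted to 12:30–17:15: 16:30–16:45.
Total common minutes: 15.

15 minutes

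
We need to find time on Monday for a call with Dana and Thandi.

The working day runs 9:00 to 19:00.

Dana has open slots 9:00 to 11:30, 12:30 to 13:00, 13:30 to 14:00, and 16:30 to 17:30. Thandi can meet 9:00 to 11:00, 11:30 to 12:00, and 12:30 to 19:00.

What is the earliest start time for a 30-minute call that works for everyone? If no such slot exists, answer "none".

09:00

Dana ∩ Thandi: 09:00–11:00, 12:30–13:00, 13:30–14:00, 16:30–17:30.
Windows ≥ 30 min: 09:00–11:00, 12:30–13:00, 13:30–14:00, 16:30–17:30.
Earliest such window starts at 09:00.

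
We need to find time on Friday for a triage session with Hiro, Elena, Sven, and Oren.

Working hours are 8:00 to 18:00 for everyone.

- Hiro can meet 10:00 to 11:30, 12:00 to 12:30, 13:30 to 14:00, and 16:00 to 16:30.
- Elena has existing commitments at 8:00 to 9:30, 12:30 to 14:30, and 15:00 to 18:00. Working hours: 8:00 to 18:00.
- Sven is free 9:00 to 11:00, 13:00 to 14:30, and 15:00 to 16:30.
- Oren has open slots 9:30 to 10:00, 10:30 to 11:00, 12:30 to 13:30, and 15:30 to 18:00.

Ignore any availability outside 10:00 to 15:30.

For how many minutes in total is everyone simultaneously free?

30 minutes

Elena free within 08:00–18:00: 09:30–12:30, 14:30–15:00.
Hiro ∩ Elena: 10:00–11:30, 12:00–12:30.
Hiro ∩ Elena ∩ Sven: 10:00–11:00.
Hiro ∩ Elena ∩ Sven ∩ Oren: 10:30–11:00.
Restricted to 10:00–15:30: 10:30–11:00.
Total common minutes: 30.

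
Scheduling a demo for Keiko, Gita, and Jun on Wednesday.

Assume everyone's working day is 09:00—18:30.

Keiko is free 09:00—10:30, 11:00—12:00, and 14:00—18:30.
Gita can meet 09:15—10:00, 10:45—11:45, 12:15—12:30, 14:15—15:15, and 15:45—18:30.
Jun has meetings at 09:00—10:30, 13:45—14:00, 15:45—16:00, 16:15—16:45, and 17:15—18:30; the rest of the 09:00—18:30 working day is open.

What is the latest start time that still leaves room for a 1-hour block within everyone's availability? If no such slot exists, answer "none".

Jun free within 09:00–18:30: 10:30–13:45, 14:00–15:45, 16:00–16:15, 16:45–17:15.
Keiko ∩ Gita: 09:15–10:00, 11:00–11:45, 14:15–15:15, 15:45–18:30.
Keiko ∩ Gita ∩ Jun: 11:00–11:45, 14:15–15:15, 16:00–16:15, 16:45–17:15.
Windows ≥ 60 min: 14:15–15:15.
Latest start in the last window 14:15–15:15 is 15:15 − 60 min = 14:15.

14:15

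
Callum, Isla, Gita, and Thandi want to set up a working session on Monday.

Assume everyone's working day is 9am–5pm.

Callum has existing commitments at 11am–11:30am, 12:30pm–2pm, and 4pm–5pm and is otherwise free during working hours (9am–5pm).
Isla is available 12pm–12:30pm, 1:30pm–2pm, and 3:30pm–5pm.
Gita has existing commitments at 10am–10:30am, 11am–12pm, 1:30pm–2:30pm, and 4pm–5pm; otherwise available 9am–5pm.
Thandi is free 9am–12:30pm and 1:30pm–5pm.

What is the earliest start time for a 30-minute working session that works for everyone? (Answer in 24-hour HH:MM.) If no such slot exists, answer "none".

12:00

Callum free within 09:00–17:00: 09:00–11:00, 11:30–12:30, 14:00–16:00.
Gita free within 09:00–17:00: 09:00–10:00, 10:30–11:00, 12:00–13:30, 14:30–16:00.
Callum ∩ Isla: 12:00–12:30, 15:30–16:00.
Callum ∩ Isla ∩ Gita: 12:00–12:30, 15:30–16:00.
Callum ∩ Isla ∩ Gita ∩ Thandi: 12:00–12:30, 15:30–16:00.
Windows ≥ 30 min: 12:00–12:30, 15:30–16:00.
Earliest such window starts at 12:00.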